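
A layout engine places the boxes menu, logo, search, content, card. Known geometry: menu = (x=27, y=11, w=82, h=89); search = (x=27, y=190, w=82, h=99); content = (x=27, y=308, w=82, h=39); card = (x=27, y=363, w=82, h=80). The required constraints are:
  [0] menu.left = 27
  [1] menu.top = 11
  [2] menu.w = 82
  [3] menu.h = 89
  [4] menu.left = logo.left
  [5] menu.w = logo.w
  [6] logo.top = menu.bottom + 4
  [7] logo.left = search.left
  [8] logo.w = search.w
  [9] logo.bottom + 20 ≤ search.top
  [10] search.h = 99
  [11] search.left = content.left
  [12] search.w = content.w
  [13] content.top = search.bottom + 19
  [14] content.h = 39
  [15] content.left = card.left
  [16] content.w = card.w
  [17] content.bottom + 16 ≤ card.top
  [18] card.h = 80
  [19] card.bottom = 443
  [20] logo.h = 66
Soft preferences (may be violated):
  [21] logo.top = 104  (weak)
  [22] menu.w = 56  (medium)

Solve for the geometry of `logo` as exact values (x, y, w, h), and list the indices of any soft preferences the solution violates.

logo = (x=27, y=104, w=82, h=66)
violated soft preferences: 22

1. logo.x = 27  [menu.left = logo.left]
2. logo.w = 82  [menu.w = logo.w]
3. logo.y = 104  [logo.top = menu.bottom + 4]
4. logo.h = 66  [logo.h = 66]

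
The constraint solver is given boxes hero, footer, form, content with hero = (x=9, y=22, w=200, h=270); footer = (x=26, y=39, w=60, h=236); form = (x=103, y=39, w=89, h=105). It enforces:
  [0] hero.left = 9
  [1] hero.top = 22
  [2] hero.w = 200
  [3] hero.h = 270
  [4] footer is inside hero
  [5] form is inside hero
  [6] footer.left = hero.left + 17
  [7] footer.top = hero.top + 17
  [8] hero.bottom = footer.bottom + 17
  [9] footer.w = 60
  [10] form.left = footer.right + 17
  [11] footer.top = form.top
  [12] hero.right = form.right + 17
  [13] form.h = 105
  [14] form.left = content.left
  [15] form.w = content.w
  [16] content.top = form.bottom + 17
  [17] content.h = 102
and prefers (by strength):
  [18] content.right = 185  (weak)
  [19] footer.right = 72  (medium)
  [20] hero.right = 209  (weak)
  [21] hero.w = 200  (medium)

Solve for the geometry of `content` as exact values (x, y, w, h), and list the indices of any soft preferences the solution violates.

1. content.x = 103  [form.left = content.left]
2. content.w = 89  [form.w = content.w]
3. content.y = 161  [content.top = form.bottom + 17]
4. content.h = 102  [content.h = 102]

content = (x=103, y=161, w=89, h=102)
violated soft preferences: 18, 19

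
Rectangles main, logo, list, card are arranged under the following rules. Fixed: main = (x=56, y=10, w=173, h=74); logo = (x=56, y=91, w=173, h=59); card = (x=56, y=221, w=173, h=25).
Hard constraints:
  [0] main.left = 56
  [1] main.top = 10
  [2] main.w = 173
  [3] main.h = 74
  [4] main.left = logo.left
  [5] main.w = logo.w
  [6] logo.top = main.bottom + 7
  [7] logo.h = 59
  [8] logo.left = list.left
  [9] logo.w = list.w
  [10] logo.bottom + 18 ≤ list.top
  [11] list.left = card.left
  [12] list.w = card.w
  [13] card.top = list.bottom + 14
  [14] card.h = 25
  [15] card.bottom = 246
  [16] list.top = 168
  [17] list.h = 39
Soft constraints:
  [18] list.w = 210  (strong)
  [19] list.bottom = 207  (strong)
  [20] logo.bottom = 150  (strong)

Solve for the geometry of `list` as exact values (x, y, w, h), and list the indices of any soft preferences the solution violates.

list = (x=56, y=168, w=173, h=39)
violated soft preferences: 18

1. list.x = 56  [logo.left = list.left]
2. list.w = 173  [logo.w = list.w]
3. list.y = 168  [list.top = 168]
4. list.h = 39  [list.h = 39]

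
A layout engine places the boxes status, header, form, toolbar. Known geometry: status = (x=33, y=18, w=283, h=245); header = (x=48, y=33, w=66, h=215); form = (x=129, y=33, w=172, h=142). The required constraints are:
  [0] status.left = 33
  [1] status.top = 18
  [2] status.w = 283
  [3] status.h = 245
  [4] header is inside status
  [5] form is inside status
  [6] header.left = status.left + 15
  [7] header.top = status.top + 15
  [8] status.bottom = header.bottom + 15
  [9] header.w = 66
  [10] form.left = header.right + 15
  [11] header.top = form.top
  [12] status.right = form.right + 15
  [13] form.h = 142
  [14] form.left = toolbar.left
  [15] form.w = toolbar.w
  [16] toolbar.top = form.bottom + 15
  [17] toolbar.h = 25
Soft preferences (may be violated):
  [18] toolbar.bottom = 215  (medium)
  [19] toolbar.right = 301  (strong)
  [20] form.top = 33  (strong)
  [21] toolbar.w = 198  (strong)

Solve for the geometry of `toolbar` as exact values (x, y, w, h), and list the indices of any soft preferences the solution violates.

1. toolbar.x = 129  [form.left = toolbar.left]
2. toolbar.w = 172  [form.w = toolbar.w]
3. toolbar.y = 190  [toolbar.top = form.bottom + 15]
4. toolbar.h = 25  [toolbar.h = 25]

toolbar = (x=129, y=190, w=172, h=25)
violated soft preferences: 21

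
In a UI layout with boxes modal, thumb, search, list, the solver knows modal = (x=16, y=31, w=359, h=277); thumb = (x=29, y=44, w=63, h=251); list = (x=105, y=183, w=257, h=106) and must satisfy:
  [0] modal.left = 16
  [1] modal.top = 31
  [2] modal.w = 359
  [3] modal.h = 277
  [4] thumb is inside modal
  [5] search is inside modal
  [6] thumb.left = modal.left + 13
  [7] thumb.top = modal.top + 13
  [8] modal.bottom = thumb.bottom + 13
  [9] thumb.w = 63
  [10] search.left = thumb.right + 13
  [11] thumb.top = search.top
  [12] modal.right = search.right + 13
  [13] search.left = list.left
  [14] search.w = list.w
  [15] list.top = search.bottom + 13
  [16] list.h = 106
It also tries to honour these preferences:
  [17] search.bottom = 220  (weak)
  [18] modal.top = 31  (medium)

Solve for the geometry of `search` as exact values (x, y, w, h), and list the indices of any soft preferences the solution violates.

1. search.x = 105  [search.left = thumb.right + 13]
2. search.y = 44  [thumb.top = search.top]
3. search.w = 257  [modal.right = search.right + 13]
4. search.h = 126  [list.top = search.bottom + 13]

search = (x=105, y=44, w=257, h=126)
violated soft preferences: 17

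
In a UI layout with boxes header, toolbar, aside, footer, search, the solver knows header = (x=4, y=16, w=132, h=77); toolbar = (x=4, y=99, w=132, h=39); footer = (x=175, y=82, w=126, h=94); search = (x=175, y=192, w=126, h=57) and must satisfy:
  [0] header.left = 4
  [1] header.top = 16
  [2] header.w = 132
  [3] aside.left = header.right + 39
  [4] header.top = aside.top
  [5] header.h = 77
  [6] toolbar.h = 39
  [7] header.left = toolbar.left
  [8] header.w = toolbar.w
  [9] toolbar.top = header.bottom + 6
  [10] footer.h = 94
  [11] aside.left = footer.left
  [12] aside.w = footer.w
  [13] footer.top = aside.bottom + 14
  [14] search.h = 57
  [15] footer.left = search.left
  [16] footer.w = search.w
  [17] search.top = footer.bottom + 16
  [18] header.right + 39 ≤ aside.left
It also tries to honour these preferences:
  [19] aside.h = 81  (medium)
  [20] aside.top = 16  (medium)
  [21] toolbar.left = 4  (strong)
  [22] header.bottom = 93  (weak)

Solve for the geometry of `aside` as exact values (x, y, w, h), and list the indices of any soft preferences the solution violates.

aside = (x=175, y=16, w=126, h=52)
violated soft preferences: 19

1. aside.x = 175  [aside.left = header.right + 39]
2. aside.y = 16  [header.top = aside.top]
3. aside.w = 126  [aside.w = footer.w]
4. aside.h = 52  [footer.top = aside.bottom + 14]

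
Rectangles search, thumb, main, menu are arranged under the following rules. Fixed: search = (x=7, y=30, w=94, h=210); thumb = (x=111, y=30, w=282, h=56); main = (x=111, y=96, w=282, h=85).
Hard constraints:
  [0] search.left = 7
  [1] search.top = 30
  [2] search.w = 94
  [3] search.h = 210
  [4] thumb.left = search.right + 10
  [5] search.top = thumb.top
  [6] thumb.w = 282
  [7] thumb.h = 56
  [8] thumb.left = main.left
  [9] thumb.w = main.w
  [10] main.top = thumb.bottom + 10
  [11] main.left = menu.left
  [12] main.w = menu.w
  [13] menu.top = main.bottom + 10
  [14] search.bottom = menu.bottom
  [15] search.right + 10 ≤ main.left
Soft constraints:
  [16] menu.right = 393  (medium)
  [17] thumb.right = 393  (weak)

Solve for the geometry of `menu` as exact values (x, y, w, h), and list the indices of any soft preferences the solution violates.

1. menu.x = 111  [main.left = menu.left]
2. menu.w = 282  [main.w = menu.w]
3. menu.y = 191  [menu.top = main.bottom + 10]
4. menu.h = 49  [search.bottom = menu.bottom]

menu = (x=111, y=191, w=282, h=49)
violated soft preferences: none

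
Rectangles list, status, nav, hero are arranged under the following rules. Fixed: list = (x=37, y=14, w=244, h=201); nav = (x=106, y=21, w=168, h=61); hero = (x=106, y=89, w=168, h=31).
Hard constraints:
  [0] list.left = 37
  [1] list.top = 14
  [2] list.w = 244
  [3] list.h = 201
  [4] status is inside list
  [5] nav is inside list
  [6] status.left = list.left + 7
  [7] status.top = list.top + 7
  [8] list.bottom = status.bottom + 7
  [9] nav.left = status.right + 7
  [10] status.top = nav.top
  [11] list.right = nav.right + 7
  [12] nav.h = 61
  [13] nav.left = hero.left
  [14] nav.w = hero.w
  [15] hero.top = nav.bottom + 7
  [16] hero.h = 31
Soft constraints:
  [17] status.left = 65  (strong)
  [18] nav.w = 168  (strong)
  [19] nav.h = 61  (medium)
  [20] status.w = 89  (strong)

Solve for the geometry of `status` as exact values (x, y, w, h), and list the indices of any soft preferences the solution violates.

1. status.x = 44  [status.left = list.left + 7]
2. status.y = 21  [status.top = list.top + 7]
3. status.h = 187  [list.bottom = status.bottom + 7]
4. status.w = 55  [nav.left = status.right + 7]

status = (x=44, y=21, w=55, h=187)
violated soft preferences: 17, 20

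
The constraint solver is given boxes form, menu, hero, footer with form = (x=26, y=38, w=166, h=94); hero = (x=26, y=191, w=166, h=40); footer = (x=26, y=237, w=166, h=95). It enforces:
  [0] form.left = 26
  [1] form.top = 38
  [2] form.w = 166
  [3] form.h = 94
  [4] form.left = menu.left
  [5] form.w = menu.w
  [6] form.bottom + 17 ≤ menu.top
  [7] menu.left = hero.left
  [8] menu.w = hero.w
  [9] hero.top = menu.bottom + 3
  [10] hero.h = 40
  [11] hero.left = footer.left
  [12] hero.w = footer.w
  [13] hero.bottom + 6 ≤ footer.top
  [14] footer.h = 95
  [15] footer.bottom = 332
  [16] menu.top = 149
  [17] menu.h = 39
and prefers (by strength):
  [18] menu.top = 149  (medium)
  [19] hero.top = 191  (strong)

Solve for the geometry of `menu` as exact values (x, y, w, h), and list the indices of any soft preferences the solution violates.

1. menu.x = 26  [form.left = menu.left]
2. menu.w = 166  [form.w = menu.w]
3. menu.y = 149  [menu.top = 149]
4. menu.h = 39  [menu.h = 39]

menu = (x=26, y=149, w=166, h=39)
violated soft preferences: none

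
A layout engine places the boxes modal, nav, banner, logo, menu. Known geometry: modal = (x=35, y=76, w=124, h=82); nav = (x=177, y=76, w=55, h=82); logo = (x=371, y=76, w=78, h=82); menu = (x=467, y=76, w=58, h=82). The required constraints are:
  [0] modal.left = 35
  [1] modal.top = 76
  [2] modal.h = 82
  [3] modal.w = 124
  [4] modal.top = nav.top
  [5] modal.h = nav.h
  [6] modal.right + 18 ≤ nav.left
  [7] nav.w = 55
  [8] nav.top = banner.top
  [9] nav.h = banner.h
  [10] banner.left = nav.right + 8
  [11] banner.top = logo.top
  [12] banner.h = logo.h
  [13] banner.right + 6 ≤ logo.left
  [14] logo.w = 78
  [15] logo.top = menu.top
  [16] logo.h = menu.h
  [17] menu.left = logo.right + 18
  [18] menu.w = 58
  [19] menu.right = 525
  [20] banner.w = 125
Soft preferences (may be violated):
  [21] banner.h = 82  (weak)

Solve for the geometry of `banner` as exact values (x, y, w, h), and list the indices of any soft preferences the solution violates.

banner = (x=240, y=76, w=125, h=82)
violated soft preferences: none

1. banner.y = 76  [nav.top = banner.top]
2. banner.h = 82  [nav.h = banner.h]
3. banner.x = 240  [banner.left = nav.right + 8]
4. banner.w = 125  [banner.w = 125]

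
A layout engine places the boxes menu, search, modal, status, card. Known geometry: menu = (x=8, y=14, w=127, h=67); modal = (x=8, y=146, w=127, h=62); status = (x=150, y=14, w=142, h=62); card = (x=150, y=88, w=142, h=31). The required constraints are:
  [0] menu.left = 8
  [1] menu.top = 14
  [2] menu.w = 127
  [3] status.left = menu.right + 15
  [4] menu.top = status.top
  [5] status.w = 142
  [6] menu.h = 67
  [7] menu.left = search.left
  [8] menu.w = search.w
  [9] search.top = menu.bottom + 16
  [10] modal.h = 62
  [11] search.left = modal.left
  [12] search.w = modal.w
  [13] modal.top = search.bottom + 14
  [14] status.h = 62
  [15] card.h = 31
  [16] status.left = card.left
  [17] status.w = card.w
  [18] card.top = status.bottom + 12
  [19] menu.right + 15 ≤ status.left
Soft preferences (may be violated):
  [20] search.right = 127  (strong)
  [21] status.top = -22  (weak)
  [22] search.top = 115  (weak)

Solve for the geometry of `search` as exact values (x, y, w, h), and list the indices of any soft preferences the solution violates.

1. search.x = 8  [menu.left = search.left]
2. search.w = 127  [menu.w = search.w]
3. search.y = 97  [search.top = menu.bottom + 16]
4. search.h = 35  [modal.top = search.bottom + 14]

search = (x=8, y=97, w=127, h=35)
violated soft preferences: 20, 21, 22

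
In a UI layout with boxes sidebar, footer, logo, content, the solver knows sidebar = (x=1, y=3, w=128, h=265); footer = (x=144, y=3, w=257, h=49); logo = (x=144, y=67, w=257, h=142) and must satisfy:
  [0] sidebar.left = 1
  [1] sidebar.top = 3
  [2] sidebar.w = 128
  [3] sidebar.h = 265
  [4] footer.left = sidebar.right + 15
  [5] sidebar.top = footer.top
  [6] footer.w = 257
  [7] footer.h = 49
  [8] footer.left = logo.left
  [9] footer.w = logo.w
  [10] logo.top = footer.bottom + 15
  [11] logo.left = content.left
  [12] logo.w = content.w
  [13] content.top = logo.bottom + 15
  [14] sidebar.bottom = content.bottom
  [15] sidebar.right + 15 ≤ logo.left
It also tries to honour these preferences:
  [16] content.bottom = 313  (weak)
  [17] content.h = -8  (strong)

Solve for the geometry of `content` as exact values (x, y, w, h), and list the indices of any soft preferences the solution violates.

content = (x=144, y=224, w=257, h=44)
violated soft preferences: 16, 17

1. content.x = 144  [logo.left = content.left]
2. content.w = 257  [logo.w = content.w]
3. content.y = 224  [content.top = logo.bottom + 15]
4. content.h = 44  [sidebar.bottom = content.bottom]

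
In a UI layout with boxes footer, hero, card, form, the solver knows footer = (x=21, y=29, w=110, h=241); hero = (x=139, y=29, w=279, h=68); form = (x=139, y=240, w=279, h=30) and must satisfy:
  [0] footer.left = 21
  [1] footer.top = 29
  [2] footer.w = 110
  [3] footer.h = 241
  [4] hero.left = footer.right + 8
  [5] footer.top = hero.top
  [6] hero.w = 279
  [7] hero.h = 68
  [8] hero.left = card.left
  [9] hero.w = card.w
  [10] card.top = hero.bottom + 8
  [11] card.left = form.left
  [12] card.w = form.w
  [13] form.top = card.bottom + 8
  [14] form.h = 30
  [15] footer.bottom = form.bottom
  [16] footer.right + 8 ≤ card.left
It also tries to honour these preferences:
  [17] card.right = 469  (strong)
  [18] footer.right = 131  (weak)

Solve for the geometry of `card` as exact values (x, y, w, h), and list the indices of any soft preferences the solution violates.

1. card.x = 139  [hero.left = card.left]
2. card.w = 279  [hero.w = card.w]
3. card.y = 105  [card.top = hero.bottom + 8]
4. card.h = 127  [form.top = card.bottom + 8]

card = (x=139, y=105, w=279, h=127)
violated soft preferences: 17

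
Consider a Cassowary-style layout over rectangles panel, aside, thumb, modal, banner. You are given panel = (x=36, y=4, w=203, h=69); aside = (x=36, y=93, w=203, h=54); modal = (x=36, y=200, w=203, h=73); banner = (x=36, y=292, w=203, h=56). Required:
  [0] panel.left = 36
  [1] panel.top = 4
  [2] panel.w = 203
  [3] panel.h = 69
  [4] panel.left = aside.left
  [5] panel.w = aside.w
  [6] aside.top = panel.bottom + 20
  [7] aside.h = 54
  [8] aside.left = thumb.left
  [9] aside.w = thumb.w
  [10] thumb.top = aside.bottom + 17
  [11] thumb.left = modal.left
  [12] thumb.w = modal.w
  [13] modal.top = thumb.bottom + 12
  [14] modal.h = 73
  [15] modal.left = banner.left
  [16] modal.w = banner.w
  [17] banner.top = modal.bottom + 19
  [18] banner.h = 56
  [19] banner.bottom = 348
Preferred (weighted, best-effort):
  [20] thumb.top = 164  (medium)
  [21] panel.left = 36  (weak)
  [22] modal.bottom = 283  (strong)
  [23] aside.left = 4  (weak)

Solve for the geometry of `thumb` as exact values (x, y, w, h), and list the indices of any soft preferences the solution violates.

1. thumb.x = 36  [aside.left = thumb.left]
2. thumb.w = 203  [aside.w = thumb.w]
3. thumb.y = 164  [thumb.top = aside.bottom + 17]
4. thumb.h = 24  [modal.top = thumb.bottom + 12]

thumb = (x=36, y=164, w=203, h=24)
violated soft preferences: 22, 23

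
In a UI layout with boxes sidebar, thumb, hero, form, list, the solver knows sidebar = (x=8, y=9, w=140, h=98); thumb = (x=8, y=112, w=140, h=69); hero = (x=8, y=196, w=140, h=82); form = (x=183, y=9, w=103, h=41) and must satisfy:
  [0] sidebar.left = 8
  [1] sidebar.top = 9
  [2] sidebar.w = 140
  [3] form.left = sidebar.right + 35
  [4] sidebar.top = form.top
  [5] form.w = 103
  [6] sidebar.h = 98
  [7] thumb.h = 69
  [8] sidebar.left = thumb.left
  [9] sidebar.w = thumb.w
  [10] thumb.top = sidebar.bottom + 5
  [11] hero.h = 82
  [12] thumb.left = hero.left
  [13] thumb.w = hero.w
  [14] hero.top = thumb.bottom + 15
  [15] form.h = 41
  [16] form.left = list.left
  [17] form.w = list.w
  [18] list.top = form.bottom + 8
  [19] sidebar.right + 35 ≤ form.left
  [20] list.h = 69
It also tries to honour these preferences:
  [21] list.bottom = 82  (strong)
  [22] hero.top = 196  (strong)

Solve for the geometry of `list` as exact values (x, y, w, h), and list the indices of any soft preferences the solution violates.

list = (x=183, y=58, w=103, h=69)
violated soft preferences: 21

1. list.x = 183  [form.left = list.left]
2. list.w = 103  [form.w = list.w]
3. list.y = 58  [list.top = form.bottom + 8]
4. list.h = 69  [list.h = 69]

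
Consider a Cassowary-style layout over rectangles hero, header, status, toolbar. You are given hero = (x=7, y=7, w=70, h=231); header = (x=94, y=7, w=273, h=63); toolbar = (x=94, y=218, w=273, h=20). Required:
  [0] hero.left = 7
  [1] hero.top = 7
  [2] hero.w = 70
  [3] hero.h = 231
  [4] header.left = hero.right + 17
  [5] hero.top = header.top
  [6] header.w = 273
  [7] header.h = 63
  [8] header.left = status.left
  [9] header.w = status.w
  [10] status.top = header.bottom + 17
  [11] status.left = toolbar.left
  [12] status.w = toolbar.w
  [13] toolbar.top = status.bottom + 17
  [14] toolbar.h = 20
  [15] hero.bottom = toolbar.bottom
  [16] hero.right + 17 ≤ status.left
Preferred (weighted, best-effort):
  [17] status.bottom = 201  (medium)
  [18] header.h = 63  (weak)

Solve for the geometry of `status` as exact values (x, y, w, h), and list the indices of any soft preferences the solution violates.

1. status.x = 94  [header.left = status.left]
2. status.w = 273  [header.w = status.w]
3. status.y = 87  [status.top = header.bottom + 17]
4. status.h = 114  [toolbar.top = status.bottom + 17]

status = (x=94, y=87, w=273, h=114)
violated soft preferences: none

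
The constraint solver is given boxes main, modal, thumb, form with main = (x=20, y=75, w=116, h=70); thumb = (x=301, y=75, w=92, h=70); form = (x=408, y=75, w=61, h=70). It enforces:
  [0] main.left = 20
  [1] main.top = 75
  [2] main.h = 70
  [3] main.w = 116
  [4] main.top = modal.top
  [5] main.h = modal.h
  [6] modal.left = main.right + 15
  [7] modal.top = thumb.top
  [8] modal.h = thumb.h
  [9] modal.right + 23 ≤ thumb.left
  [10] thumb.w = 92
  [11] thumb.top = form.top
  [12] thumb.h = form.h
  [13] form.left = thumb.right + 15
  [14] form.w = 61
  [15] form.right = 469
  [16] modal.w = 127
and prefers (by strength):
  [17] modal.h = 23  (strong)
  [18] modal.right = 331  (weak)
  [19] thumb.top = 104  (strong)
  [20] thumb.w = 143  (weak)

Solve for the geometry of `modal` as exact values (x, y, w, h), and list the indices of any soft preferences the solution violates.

1. modal.y = 75  [main.top = modal.top]
2. modal.h = 70  [main.h = modal.h]
3. modal.x = 151  [modal.left = main.right + 15]
4. modal.w = 127  [modal.w = 127]

modal = (x=151, y=75, w=127, h=70)
violated soft preferences: 17, 18, 19, 20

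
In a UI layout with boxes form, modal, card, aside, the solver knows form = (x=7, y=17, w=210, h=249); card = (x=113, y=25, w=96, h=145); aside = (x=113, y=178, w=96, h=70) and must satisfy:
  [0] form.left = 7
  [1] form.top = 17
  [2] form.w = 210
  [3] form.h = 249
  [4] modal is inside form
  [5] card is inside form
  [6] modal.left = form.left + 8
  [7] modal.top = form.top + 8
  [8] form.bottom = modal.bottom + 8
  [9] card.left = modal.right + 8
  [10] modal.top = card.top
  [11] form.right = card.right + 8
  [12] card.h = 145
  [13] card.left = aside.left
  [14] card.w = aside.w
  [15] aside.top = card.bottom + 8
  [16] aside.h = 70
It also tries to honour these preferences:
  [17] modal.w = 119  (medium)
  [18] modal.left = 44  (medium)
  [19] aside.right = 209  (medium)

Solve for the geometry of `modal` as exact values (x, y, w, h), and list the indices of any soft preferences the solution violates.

modal = (x=15, y=25, w=90, h=233)
violated soft preferences: 17, 18

1. modal.x = 15  [modal.left = form.left + 8]
2. modal.y = 25  [modal.top = form.top + 8]
3. modal.h = 233  [form.bottom = modal.bottom + 8]
4. modal.w = 90  [card.left = modal.right + 8]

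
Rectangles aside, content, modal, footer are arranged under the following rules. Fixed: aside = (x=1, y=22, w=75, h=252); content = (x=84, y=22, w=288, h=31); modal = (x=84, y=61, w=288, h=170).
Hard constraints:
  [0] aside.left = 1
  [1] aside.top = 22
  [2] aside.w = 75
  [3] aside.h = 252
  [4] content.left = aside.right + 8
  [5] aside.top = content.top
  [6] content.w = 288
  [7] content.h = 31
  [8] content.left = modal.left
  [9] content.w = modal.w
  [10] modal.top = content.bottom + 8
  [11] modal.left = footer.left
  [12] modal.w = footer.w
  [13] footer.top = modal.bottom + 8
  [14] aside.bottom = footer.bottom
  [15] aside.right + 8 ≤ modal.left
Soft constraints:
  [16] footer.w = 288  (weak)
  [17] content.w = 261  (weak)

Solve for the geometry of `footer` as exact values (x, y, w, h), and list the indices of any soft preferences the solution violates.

footer = (x=84, y=239, w=288, h=35)
violated soft preferences: 17

1. footer.x = 84  [modal.left = footer.left]
2. footer.w = 288  [modal.w = footer.w]
3. footer.y = 239  [footer.top = modal.bottom + 8]
4. footer.h = 35  [aside.bottom = footer.bottom]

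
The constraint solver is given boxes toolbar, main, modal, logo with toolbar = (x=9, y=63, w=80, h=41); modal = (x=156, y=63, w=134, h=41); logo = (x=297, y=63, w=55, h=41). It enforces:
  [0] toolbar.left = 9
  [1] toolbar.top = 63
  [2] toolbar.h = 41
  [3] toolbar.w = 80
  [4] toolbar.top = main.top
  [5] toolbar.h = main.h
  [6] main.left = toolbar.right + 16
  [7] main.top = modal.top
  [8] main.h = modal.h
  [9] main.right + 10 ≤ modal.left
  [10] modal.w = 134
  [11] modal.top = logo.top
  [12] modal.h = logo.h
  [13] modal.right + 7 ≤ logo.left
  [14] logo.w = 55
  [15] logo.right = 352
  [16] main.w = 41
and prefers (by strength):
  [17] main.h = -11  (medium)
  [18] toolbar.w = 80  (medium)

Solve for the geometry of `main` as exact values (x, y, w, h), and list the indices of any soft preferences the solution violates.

1. main.y = 63  [toolbar.top = main.top]
2. main.h = 41  [toolbar.h = main.h]
3. main.x = 105  [main.left = toolbar.right + 16]
4. main.w = 41  [main.w = 41]

main = (x=105, y=63, w=41, h=41)
violated soft preferences: 17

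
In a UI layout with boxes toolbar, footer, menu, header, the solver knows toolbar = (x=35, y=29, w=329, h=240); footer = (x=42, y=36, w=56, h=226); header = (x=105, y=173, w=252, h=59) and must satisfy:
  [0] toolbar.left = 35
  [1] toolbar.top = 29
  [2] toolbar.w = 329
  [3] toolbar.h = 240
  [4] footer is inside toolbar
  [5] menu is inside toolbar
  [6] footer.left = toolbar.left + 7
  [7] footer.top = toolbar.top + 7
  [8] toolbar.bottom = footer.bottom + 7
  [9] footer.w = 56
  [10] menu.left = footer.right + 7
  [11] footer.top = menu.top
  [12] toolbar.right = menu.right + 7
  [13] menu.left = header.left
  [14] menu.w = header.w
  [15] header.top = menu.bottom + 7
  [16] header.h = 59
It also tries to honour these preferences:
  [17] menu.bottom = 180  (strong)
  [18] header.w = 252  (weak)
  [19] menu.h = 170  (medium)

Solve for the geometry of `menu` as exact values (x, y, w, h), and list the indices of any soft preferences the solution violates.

menu = (x=105, y=36, w=252, h=130)
violated soft preferences: 17, 19

1. menu.x = 105  [menu.left = footer.right + 7]
2. menu.y = 36  [footer.top = menu.top]
3. menu.w = 252  [toolbar.right = menu.right + 7]
4. menu.h = 130  [header.top = menu.bottom + 7]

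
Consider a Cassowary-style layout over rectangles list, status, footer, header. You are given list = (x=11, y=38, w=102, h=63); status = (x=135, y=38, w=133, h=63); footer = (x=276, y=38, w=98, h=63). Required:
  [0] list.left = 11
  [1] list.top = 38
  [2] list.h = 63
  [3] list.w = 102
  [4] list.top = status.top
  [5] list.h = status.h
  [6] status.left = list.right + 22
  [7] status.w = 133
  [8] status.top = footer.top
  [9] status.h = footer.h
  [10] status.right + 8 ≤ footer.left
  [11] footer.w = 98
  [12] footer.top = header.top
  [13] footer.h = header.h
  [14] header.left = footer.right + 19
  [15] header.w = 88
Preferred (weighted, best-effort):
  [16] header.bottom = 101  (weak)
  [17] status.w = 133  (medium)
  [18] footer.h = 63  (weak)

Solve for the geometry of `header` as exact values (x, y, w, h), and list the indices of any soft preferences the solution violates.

1. header.y = 38  [footer.top = header.top]
2. header.h = 63  [footer.h = header.h]
3. header.x = 393  [header.left = footer.right + 19]
4. header.w = 88  [header.w = 88]

header = (x=393, y=38, w=88, h=63)
violated soft preferences: none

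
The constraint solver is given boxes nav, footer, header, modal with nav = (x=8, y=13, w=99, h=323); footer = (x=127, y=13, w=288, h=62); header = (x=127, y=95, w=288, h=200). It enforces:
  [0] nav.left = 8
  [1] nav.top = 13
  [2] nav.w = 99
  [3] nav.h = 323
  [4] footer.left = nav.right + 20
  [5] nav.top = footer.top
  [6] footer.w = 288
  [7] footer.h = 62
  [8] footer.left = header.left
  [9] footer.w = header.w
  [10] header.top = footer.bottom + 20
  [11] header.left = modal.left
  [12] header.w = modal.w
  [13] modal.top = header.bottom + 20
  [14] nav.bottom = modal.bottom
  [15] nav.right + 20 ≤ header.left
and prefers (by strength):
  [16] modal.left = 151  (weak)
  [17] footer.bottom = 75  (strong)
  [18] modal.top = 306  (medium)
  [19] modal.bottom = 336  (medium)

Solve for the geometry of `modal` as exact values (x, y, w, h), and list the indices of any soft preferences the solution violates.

modal = (x=127, y=315, w=288, h=21)
violated soft preferences: 16, 18

1. modal.x = 127  [header.left = modal.left]
2. modal.w = 288  [header.w = modal.w]
3. modal.y = 315  [modal.top = header.bottom + 20]
4. modal.h = 21  [nav.bottom = modal.bottom]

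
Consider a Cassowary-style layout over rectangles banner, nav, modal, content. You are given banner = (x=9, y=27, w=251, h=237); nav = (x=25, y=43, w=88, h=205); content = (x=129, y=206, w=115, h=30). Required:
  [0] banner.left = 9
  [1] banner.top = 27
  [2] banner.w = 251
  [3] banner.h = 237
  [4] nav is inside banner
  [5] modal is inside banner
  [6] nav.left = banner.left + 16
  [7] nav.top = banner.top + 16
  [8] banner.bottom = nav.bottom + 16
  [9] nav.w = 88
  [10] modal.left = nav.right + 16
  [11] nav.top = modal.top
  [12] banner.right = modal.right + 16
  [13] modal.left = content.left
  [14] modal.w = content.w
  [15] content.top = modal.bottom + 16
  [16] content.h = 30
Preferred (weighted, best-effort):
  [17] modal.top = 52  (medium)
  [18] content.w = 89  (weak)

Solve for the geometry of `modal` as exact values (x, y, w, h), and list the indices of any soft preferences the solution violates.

modal = (x=129, y=43, w=115, h=147)
violated soft preferences: 17, 18

1. modal.x = 129  [modal.left = nav.right + 16]
2. modal.y = 43  [nav.top = modal.top]
3. modal.w = 115  [banner.right = modal.right + 16]
4. modal.h = 147  [content.top = modal.bottom + 16]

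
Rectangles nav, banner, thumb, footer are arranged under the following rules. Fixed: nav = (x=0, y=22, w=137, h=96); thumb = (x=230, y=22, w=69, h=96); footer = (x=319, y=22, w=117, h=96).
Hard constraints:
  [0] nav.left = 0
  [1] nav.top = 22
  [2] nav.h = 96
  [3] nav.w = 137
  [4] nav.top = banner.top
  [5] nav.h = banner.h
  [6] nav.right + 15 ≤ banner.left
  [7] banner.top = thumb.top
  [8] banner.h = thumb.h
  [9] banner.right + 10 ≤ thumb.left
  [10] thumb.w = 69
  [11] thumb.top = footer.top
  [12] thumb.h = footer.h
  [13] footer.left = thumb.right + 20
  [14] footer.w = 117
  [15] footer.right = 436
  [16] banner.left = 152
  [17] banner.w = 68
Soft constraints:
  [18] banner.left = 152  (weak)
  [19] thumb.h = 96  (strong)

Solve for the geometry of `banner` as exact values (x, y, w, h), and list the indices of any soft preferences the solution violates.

banner = (x=152, y=22, w=68, h=96)
violated soft preferences: none

1. banner.y = 22  [nav.top = banner.top]
2. banner.h = 96  [nav.h = banner.h]
3. banner.x = 152  [banner.left = 152]
4. banner.w = 68  [banner.w = 68]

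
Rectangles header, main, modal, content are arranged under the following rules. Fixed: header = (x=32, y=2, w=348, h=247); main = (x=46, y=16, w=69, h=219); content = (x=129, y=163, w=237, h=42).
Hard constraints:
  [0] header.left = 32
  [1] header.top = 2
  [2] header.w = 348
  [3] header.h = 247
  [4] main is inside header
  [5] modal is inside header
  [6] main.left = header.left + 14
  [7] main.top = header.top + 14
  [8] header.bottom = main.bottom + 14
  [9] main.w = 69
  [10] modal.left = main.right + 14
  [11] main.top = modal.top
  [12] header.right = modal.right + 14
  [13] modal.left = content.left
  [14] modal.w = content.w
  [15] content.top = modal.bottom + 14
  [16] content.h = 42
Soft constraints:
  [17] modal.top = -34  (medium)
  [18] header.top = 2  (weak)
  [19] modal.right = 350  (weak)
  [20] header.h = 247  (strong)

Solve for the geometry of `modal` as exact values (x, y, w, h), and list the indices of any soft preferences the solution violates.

1. modal.x = 129  [modal.left = main.right + 14]
2. modal.y = 16  [main.top = modal.top]
3. modal.w = 237  [header.right = modal.right + 14]
4. modal.h = 133  [content.top = modal.bottom + 14]

modal = (x=129, y=16, w=237, h=133)
violated soft preferences: 17, 19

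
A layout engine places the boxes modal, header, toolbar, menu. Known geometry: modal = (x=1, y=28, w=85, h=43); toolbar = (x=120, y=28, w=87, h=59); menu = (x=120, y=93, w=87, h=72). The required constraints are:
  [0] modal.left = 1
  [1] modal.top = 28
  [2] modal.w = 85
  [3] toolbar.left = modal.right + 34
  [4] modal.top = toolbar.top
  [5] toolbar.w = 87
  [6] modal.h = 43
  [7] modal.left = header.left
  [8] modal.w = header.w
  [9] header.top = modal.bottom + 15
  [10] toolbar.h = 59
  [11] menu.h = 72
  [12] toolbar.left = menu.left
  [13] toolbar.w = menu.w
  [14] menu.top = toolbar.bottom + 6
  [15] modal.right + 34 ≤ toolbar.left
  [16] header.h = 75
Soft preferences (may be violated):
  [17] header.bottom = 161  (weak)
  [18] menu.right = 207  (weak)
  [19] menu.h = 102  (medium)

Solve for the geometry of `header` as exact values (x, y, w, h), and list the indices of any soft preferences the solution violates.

header = (x=1, y=86, w=85, h=75)
violated soft preferences: 19

1. header.x = 1  [modal.left = header.left]
2. header.w = 85  [modal.w = header.w]
3. header.y = 86  [header.top = modal.bottom + 15]
4. header.h = 75  [header.h = 75]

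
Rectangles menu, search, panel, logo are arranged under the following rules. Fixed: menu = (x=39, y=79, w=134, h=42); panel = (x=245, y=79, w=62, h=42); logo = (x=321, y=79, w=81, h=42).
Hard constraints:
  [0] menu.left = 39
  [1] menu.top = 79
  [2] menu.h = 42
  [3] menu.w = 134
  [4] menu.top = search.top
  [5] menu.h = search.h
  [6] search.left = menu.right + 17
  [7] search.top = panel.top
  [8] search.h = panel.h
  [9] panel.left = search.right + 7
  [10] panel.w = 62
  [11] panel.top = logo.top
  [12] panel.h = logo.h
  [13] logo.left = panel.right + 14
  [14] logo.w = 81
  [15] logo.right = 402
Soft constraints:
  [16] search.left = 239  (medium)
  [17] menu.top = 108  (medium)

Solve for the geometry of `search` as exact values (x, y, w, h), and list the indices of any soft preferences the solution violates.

search = (x=190, y=79, w=48, h=42)
violated soft preferences: 16, 17

1. search.y = 79  [menu.top = search.top]
2. search.h = 42  [menu.h = search.h]
3. search.x = 190  [search.left = menu.right + 17]
4. search.w = 48  [panel.left = search.right + 7]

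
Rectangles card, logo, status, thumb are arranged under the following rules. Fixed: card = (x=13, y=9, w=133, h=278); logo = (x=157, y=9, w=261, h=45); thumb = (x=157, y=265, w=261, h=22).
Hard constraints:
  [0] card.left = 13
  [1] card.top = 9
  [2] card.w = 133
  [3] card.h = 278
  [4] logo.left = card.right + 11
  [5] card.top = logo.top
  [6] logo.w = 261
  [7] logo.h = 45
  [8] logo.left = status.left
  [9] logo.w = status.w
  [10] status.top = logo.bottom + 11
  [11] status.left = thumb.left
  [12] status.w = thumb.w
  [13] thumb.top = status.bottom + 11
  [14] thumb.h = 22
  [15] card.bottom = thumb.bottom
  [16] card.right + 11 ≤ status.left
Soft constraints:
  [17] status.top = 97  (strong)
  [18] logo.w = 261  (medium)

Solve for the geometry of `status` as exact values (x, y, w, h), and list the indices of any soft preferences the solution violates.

status = (x=157, y=65, w=261, h=189)
violated soft preferences: 17

1. status.x = 157  [logo.left = status.left]
2. status.w = 261  [logo.w = status.w]
3. status.y = 65  [status.top = logo.bottom + 11]
4. status.h = 189  [thumb.top = status.bottom + 11]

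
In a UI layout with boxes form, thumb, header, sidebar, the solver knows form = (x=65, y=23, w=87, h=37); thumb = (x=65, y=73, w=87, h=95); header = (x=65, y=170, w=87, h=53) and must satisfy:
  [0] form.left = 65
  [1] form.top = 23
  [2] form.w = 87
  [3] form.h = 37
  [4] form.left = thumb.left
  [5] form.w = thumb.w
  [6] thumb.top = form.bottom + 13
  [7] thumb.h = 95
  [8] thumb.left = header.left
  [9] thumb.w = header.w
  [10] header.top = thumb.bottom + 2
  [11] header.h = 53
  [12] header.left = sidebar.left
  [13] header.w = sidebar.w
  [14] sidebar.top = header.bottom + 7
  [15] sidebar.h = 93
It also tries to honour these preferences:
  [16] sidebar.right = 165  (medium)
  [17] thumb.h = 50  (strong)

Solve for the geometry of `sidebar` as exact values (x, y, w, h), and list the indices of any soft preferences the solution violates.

1. sidebar.x = 65  [header.left = sidebar.left]
2. sidebar.w = 87  [header.w = sidebar.w]
3. sidebar.y = 230  [sidebar.top = header.bottom + 7]
4. sidebar.h = 93  [sidebar.h = 93]

sidebar = (x=65, y=230, w=87, h=93)
violated soft preferences: 16, 17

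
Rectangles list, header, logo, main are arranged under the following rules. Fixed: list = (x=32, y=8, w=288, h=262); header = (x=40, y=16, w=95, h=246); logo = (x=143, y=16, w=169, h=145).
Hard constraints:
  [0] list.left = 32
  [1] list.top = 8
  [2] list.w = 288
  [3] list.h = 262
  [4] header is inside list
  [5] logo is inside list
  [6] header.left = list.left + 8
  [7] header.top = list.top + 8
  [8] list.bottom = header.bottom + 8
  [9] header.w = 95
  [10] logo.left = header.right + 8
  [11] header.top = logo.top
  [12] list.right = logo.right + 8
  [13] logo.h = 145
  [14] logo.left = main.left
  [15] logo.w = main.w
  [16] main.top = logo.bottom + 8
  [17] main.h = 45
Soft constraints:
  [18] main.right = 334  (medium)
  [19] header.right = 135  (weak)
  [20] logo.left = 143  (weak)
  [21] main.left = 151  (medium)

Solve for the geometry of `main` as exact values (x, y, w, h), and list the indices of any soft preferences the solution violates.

1. main.x = 143  [logo.left = main.left]
2. main.w = 169  [logo.w = main.w]
3. main.y = 169  [main.top = logo.bottom + 8]
4. main.h = 45  [main.h = 45]

main = (x=143, y=169, w=169, h=45)
violated soft preferences: 18, 21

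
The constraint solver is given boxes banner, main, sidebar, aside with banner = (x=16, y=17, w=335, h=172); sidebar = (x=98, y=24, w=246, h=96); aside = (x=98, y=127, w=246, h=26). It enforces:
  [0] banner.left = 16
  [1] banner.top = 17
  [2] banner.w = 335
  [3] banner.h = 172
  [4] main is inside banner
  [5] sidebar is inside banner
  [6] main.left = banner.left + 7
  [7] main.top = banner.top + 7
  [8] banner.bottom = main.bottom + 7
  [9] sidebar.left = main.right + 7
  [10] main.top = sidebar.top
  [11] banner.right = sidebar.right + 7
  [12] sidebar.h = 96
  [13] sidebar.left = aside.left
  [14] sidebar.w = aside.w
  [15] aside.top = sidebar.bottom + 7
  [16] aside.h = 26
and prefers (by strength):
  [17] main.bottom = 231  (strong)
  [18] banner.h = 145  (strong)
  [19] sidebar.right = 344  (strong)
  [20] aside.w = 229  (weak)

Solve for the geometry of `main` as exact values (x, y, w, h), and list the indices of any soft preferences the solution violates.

main = (x=23, y=24, w=68, h=158)
violated soft preferences: 17, 18, 20

1. main.x = 23  [main.left = banner.left + 7]
2. main.y = 24  [main.top = banner.top + 7]
3. main.h = 158  [banner.bottom = main.bottom + 7]
4. main.w = 68  [sidebar.left = main.right + 7]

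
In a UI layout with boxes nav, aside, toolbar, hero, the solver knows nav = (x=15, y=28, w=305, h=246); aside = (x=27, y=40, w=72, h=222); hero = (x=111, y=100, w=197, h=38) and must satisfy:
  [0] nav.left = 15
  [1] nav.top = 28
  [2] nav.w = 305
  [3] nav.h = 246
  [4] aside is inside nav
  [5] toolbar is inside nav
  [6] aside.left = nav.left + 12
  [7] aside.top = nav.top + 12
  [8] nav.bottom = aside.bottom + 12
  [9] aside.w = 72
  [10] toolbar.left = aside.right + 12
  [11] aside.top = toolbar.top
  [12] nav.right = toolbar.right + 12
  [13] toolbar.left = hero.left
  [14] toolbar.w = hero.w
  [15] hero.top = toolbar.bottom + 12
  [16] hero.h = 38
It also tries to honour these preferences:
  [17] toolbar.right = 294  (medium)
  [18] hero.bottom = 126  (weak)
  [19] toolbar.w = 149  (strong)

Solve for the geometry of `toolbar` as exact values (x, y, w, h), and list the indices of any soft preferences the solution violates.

1. toolbar.x = 111  [toolbar.left = aside.right + 12]
2. toolbar.y = 40  [aside.top = toolbar.top]
3. toolbar.w = 197  [nav.right = toolbar.right + 12]
4. toolbar.h = 48  [hero.top = toolbar.bottom + 12]

toolbar = (x=111, y=40, w=197, h=48)
violated soft preferences: 17, 18, 19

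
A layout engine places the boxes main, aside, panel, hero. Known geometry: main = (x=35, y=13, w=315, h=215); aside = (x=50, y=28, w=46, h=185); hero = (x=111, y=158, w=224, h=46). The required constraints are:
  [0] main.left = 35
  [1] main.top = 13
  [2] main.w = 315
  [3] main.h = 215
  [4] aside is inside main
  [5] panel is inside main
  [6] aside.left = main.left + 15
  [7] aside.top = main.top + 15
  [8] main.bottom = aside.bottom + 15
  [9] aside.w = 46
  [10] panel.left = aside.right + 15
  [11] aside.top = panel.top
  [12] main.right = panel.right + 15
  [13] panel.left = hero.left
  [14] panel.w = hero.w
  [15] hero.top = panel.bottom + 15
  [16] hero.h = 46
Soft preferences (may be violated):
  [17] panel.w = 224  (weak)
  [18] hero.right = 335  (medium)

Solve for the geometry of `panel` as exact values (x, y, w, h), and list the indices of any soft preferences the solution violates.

panel = (x=111, y=28, w=224, h=115)
violated soft preferences: none

1. panel.x = 111  [panel.left = aside.right + 15]
2. panel.y = 28  [aside.top = panel.top]
3. panel.w = 224  [main.right = panel.right + 15]
4. panel.h = 115  [hero.top = panel.bottom + 15]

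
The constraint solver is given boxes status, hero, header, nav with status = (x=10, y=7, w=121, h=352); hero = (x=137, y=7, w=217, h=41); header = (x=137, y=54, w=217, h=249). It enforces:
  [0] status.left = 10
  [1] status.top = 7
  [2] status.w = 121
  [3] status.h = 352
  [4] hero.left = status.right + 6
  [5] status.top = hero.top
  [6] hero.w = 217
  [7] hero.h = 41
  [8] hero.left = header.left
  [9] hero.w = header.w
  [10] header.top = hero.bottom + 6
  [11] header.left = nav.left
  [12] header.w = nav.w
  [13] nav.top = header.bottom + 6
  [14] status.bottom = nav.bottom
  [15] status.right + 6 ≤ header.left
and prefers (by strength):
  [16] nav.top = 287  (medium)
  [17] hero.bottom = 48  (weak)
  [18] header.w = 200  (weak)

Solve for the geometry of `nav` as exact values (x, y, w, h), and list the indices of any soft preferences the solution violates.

1. nav.x = 137  [header.left = nav.left]
2. nav.w = 217  [header.w = nav.w]
3. nav.y = 309  [nav.top = header.bottom + 6]
4. nav.h = 50  [status.bottom = nav.bottom]

nav = (x=137, y=309, w=217, h=50)
violated soft preferences: 16, 18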